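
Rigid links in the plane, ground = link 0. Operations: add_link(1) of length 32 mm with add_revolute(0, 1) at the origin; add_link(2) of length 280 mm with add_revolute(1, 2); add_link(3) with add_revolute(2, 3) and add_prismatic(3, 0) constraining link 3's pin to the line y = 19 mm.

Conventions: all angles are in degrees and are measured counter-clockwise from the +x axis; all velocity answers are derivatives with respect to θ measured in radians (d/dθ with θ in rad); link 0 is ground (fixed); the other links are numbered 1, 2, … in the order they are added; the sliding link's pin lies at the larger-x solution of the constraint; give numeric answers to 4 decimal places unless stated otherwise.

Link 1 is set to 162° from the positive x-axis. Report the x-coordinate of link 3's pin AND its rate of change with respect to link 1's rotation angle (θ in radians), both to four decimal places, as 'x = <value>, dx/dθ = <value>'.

geometry: r = 32 mm, L = 280 mm, e = 19 mm
crank pin P = (r cos θ, r sin θ) = (-30.433809, 9.888544)
h = r sin θ − e = 9.888544 − 19 = -9.111456
x = r cos θ + √(L² − h²) = -30.433809 + 279.851713 = 249.417905
dx/dθ = −r sin θ − h·r cos θ/√(L² − h²) (θ in radians; h = -9.111456) = -10.879413

x = 249.4179, dx/dθ = -10.8794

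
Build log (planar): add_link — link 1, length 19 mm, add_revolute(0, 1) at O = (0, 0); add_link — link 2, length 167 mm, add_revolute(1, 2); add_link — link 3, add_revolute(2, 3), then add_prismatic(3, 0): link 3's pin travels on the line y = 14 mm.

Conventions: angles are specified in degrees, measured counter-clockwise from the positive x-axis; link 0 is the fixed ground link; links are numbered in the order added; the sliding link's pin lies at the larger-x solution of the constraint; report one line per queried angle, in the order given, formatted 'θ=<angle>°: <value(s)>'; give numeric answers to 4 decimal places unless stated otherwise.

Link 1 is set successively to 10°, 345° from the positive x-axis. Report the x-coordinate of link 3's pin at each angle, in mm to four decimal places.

geometry: r = 19 mm, L = 167 mm, e = 14 mm
θ=10°: crank pin P = (r cos θ, r sin θ) = (18.711347, 3.299315)
θ=10°: h = r sin θ − e = 3.299315 − 14 = -10.700685
θ=10°: x = r cos θ + √(L² − h²) = 18.711347 + 166.656819 = 185.368166
θ=345°: crank pin P = (r cos θ, r sin θ) = (18.352591, -4.917562)
θ=345°: h = r sin θ − e = -4.917562 − 14 = -18.917562
θ=345°: x = r cos θ + √(L² − h²) = 18.352591 + 165.925061 = 184.277652

θ=10°: 185.3682
θ=345°: 184.2777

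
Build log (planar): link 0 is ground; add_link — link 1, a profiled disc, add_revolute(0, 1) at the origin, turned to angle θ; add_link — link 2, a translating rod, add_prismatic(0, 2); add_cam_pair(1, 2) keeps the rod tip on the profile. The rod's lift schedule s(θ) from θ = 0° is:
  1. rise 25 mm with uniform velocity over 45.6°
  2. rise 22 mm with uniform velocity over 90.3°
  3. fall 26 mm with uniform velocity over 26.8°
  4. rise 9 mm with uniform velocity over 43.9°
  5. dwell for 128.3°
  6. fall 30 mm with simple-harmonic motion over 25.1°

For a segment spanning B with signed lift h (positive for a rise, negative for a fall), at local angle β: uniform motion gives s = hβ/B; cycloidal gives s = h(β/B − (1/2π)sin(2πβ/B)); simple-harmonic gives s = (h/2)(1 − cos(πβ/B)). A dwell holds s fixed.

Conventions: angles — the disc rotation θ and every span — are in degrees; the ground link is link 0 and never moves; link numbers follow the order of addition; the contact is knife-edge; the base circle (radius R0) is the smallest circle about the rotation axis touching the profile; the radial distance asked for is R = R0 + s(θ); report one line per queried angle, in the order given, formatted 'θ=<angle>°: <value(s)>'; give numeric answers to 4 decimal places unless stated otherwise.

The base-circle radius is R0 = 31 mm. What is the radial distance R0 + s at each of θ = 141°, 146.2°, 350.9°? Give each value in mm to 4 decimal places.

seg 1 [0°–45.6°] uniform, h=25: full span → s += 25 → s = 25.0000
seg 2 [45.6°–135.9°] uniform, h=22: full span → s += 22 → s = 47.0000
seg 3 [135.9°–162.7°] uniform, h=-26: θ=141° here. β=5.1, B=26.8. -26·5.1/26.8 = -4.9478 → s = 42.0522
seg 3 [135.9°–162.7°] uniform, h=-26: θ=146.2° here. β=10.3, B=26.8. -26·10.3/26.8 = -9.9925 → s = 37.0075
seg 3 [135.9°–162.7°] uniform, h=-26: full span → s += -26 → s = 21.0000
seg 4 [162.7°–206.6°] uniform, h=9: full span → s += 9 → s = 30.0000
seg 5 [206.6°–334.9°] dwell: s stays 30.0000
seg 6 [334.9°–360°] simple-harmonic, h=-30: θ=350.9° here. β=16, B=25.1. -30/2·(1 − cos(π·0.6375)) = -21.2778 → s = 8.7222
θ=141°: R = R0 + s = 31 + 42.0522 = 73.0522
θ=146.2°: R = R0 + s = 31 + 37.0075 = 68.0075
θ=350.9°: R = R0 + s = 31 + 8.7222 = 39.7222

θ=141°: 73.0522
θ=146.2°: 68.0075
θ=350.9°: 39.7222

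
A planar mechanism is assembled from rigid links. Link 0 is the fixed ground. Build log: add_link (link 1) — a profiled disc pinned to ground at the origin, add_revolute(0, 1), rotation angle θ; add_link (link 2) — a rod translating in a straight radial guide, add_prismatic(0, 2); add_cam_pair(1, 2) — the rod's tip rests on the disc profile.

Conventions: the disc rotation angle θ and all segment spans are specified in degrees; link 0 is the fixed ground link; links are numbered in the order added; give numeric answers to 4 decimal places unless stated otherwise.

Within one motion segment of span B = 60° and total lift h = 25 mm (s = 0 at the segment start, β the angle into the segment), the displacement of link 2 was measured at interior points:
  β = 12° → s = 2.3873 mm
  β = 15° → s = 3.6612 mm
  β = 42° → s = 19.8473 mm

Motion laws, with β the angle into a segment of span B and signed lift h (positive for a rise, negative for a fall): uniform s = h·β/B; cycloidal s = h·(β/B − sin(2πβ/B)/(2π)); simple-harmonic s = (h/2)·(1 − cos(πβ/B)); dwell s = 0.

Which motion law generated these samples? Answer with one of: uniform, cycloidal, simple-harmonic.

candidates at β/B = r: uniform s = h·r (linear in β); cycloidal s = h·(r − sin(2πr)/(2π)); simple-harmonic s = (h/2)(1 − cos(πr))
β=12°: printed 2.3873 | uniform 5.0000, cycloidal 1.2159, simple-harmonic 2.3873
β=15°: printed 3.6612 | uniform 6.2500, cycloidal 2.2711, simple-harmonic 3.6612
β=42°: printed 19.8473 | uniform 17.5000, cycloidal 21.2841, simple-harmonic 19.8473
only one law matches every sample → simple-harmonic

simple-harmonic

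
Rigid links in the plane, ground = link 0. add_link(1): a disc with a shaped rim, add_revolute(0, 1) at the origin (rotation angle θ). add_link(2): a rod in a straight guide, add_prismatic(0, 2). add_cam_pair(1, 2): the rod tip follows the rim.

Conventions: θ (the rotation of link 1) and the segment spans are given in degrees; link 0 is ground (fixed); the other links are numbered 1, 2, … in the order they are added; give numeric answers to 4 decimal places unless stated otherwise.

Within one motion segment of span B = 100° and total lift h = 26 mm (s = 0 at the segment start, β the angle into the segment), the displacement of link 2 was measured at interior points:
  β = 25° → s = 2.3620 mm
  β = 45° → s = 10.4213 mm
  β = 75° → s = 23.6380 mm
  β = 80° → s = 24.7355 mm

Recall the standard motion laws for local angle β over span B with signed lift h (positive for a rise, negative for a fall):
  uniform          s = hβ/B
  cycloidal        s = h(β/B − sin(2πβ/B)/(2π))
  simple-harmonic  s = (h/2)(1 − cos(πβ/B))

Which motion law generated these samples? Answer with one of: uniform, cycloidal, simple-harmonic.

candidates at β/B = r: uniform s = h·r (linear in β); cycloidal s = h·(r − sin(2πr)/(2π)); simple-harmonic s = (h/2)(1 − cos(πr))
β=25°: printed 2.3620 | uniform 6.5000, cycloidal 2.3620, simple-harmonic 3.8076
β=45°: printed 10.4213 | uniform 11.7000, cycloidal 10.4213, simple-harmonic 10.9664
β=75°: printed 23.6380 | uniform 19.5000, cycloidal 23.6380, simple-harmonic 22.1924
β=80°: printed 24.7355 | uniform 20.8000, cycloidal 24.7355, simple-harmonic 23.5172
only one law matches every sample → cycloidal

cycloidal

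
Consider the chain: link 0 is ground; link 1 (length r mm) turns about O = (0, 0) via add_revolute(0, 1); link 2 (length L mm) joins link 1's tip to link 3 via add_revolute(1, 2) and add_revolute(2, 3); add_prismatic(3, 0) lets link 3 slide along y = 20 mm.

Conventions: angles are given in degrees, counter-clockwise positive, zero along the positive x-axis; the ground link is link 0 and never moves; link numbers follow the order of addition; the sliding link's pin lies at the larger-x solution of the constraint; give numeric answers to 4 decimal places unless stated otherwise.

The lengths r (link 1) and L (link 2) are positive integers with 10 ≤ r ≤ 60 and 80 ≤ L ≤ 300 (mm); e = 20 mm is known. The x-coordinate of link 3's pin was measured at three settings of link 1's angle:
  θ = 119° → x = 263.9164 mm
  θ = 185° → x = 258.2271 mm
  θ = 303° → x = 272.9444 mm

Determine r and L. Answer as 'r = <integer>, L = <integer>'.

constraint per measurement: (x − r cos θ)² + (r sin θ − e)² = L²
subtracting the θ₁ and θ₂ equations cancels the r² and L² terms:
r = (x₁² − x₂²) / (2[(x₁cos θ₁ + e sin θ₁) − (x₂cos θ₂ + e sin θ₂)]) = 10.0001 → r = 10
L² = (x₁ − r cos θ₁)² + (r sin θ₁ − e)² = 72361.0025 → L = 269.0000 → L = 269
check at θ₃=303°: x = 272.9444 (printed 272.9444) ✓

r = 10, L = 269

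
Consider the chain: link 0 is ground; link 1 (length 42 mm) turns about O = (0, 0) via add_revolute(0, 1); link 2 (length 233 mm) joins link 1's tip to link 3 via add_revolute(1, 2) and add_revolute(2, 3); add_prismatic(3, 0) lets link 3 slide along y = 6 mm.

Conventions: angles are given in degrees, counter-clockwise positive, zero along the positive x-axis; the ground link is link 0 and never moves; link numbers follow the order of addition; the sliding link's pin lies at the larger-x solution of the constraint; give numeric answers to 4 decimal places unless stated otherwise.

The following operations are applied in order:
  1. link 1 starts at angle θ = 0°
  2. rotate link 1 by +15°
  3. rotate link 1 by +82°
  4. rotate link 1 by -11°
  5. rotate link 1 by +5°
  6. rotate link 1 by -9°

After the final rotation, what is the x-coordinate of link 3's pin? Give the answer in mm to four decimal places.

geometry: r = 42 mm, L = 233 mm, e = 6 mm; θ starts at 0°
rotate link 1 by +15°: θ ← 0° +15° = 15°
rotate link 1 by +82°: θ ← 15° +82° = 97°
rotate link 1 by -11°: θ ← 97° -11° = 86°
rotate link 1 by +5°: θ ← 86° +5° = 91°
rotate link 1 by -9°: θ ← 91° -9° = 82°
crank pin P = (r cos θ, r sin θ) = (5.845270, 41.591259)
h = r sin θ − e = 41.591259 − 6 = 35.591259
x = r cos θ + √(L² − h²) = 5.845270 + 230.265634 = 236.110904

236.1109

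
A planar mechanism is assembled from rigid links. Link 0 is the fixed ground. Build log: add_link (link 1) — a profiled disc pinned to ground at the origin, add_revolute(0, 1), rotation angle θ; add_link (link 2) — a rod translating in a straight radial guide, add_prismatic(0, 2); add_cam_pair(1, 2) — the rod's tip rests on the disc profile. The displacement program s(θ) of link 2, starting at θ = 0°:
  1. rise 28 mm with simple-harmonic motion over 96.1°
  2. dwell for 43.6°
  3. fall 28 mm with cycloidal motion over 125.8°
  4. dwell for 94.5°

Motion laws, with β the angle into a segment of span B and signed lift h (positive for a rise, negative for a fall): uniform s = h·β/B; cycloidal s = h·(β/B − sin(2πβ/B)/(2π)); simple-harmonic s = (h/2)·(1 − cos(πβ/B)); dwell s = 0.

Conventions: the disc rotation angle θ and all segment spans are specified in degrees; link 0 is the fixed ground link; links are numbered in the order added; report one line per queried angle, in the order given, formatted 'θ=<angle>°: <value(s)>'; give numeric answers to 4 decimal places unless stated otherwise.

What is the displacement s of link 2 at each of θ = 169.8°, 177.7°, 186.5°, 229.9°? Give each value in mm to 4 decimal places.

seg 1 [0°–96.1°] simple-harmonic, h=28: full span → s += 28 → s = 28.0000
seg 2 [96.1°–139.7°] dwell: s stays 28.0000
seg 3 [139.7°–265.5°] cycloidal, h=-28: θ=169.8° here. β=30.1, B=125.8. -28·(0.2393 − sin(2π·0.2393)/(2π)) = -2.2533 → s = 25.7467
seg 3 [139.7°–265.5°] cycloidal, h=-28: θ=177.7° here. β=38, B=125.8. -28·(0.3021 − sin(2π·0.3021)/(2π)) = -4.2379 → s = 23.7621
seg 3 [139.7°–265.5°] cycloidal, h=-28: θ=186.5° here. β=46.8, B=125.8. -28·(0.3720 − sin(2π·0.3720)/(2π)) = -7.2070 → s = 20.7930
seg 3 [139.7°–265.5°] cycloidal, h=-28: θ=229.9° here. β=90.2, B=125.8. -28·(0.7170 − sin(2π·0.7170)/(2π)) = -24.4373 → s = 3.5627

θ=169.8°: 25.7467
θ=177.7°: 23.7621
θ=186.5°: 20.7930
θ=229.9°: 3.5627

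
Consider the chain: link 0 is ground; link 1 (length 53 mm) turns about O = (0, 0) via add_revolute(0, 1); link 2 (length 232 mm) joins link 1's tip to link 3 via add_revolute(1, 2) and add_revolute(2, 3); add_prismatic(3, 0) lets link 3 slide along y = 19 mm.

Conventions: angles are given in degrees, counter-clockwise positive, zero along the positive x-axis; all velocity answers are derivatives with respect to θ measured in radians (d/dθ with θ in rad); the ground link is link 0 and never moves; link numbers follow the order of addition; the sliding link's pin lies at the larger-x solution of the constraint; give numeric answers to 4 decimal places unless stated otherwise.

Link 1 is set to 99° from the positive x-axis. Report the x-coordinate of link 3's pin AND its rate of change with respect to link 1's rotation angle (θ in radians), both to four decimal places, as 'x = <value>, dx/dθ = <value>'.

geometry: r = 53 mm, L = 232 mm, e = 19 mm
crank pin P = (r cos θ, r sin θ) = (-8.291027, 52.347482)
h = r sin θ − e = 52.347482 − 19 = 33.347482
x = r cos θ + √(L² − h²) = -8.291027 + 229.590822 = 221.299795
dx/dθ = −r sin θ − h·r cos θ/√(L² − h²) (θ in radians; h = 33.347482) = -51.143232

x = 221.2998, dx/dθ = -51.1432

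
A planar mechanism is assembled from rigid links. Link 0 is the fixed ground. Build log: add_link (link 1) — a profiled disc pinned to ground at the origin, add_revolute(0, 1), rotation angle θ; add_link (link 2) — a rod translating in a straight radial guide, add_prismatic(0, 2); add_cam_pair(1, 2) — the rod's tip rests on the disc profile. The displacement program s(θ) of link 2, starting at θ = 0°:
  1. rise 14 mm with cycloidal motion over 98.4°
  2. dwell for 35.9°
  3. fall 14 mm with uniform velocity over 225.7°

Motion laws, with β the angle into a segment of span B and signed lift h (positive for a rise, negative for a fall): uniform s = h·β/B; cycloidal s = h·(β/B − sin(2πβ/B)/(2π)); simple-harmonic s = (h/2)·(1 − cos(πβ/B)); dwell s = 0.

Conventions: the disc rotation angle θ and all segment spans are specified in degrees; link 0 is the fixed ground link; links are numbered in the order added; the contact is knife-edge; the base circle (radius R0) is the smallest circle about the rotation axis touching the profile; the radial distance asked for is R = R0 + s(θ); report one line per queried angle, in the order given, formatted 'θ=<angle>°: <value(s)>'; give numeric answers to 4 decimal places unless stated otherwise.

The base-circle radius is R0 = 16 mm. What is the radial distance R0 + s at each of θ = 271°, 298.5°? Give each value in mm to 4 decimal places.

seg 1 [0°–98.4°] cycloidal, h=14: full span → s += 14 → s = 14.0000
seg 2 [98.4°–134.3°] dwell: s stays 14.0000
seg 3 [134.3°–360°] uniform, h=-14: θ=271° here. β=136.7, B=225.7. -14·136.7/225.7 = -8.4794 → s = 5.5206
seg 3 [134.3°–360°] uniform, h=-14: θ=298.5° here. β=164.2, B=225.7. -14·164.2/225.7 = -10.1852 → s = 3.8148
θ=271°: R = R0 + s = 16 + 5.5206 = 21.5206
θ=298.5°: R = R0 + s = 16 + 3.8148 = 19.8148

θ=271°: 21.5206
θ=298.5°: 19.8148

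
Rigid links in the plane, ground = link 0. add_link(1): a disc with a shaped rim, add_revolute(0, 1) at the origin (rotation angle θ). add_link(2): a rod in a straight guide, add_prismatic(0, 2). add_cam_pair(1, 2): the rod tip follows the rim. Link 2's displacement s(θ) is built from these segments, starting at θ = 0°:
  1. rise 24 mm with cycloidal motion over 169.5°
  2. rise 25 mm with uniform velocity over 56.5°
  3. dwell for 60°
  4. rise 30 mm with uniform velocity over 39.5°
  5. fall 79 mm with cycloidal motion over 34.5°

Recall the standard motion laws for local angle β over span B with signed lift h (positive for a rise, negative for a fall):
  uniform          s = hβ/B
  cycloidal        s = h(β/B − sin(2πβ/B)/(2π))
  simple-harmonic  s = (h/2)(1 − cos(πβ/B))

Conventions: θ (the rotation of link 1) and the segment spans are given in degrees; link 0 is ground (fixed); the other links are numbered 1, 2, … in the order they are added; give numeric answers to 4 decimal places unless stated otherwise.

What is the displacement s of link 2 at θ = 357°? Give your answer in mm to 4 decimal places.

segment 1 (0° to 169.5°, cycloidal, h = 24) is passed completely: s = 0.0000 + (24) = 24.0000
segment 2 (169.5° to 226°, uniform, h = 25) is passed completely: s = 24.0000 + (25) = 49.0000
segment 3 (226° to 286°, dwell): s unchanged at 49.0000
segment 4 (286° to 325.5°, uniform, h = 30) is passed completely: s = 49.0000 + (30) = 79.0000
θ = 357° falls in segment 5 (325.5° to 360°, cycloidal, h = -79): β = 357 − 325.5 = 31.5°, B = 34.5°; Δs = -79·(0.9130 − sin(2π·0.9130)/(2π)) = -78.6633; s = 79.0000 − 78.6633 = 0.3367

0.3367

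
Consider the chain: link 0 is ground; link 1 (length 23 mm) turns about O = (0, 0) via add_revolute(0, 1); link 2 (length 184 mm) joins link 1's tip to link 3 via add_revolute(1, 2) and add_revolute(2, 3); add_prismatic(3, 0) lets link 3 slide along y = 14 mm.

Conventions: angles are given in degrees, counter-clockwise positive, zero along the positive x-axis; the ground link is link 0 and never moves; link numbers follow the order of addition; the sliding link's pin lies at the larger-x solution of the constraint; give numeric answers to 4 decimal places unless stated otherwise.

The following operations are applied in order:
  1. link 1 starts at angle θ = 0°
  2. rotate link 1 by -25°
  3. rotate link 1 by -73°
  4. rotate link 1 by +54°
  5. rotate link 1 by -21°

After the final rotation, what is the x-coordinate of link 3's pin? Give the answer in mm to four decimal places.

geometry: r = 23 mm, L = 184 mm, e = 14 mm; θ starts at 0°
rotate link 1 by -25°: θ ← 0° -25° = -25°
rotate link 1 by -73°: θ ← -25° -73° = -98°
rotate link 1 by +54°: θ ← -98° +54° = -44°
rotate link 1 by -21°: θ ← -44° -21° = -65°
crank pin P = (r cos θ, r sin θ) = (9.720220, -20.845079)
h = r sin θ − e = -20.845079 − 14 = -34.845079
x = r cos θ + √(L² − h²) = 9.720220 + 180.670475 = 190.390695

190.3907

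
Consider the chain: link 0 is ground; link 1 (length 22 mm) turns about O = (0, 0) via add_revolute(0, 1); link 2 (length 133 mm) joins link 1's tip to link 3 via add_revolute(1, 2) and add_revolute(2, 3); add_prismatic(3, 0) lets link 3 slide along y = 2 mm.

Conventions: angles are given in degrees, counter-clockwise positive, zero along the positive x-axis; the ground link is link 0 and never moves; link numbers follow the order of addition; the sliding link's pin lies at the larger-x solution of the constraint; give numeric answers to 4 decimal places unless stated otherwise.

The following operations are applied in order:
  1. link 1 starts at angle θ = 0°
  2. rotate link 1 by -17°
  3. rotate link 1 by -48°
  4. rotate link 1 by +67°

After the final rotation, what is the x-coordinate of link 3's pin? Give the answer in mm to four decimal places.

geometry: r = 22 mm, L = 133 mm, e = 2 mm; θ starts at 0°
rotate link 1 by -17°: θ ← 0° -17° = -17°
rotate link 1 by -48°: θ ← -17° -48° = -65°
rotate link 1 by +67°: θ ← -65° +67° = 2°
crank pin P = (r cos θ, r sin θ) = (21.986598, 0.767789)
h = r sin θ − e = 0.767789 − 2 = -1.232211
x = r cos θ + √(L² − h²) = 21.986598 + 132.994292 = 154.980890

154.9809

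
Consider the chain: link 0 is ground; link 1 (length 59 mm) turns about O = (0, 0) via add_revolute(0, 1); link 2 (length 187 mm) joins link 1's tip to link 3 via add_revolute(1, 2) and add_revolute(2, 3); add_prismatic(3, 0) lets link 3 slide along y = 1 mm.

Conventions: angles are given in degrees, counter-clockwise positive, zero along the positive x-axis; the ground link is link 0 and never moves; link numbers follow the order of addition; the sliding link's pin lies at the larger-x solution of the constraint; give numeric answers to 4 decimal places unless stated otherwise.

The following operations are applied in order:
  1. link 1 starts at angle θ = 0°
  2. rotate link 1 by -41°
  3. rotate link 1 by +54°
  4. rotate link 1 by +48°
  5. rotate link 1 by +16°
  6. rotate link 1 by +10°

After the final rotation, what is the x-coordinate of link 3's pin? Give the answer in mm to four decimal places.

geometry: r = 59 mm, L = 187 mm, e = 1 mm; θ starts at 0°
rotate link 1 by -41°: θ ← 0° -41° = -41°
rotate link 1 by +54°: θ ← -41° +54° = 13°
rotate link 1 by +48°: θ ← 13° +48° = 61°
rotate link 1 by +16°: θ ← 61° +16° = 77°
rotate link 1 by +10°: θ ← 77° +10° = 87°
crank pin P = (r cos θ, r sin θ) = (3.087821, 58.919143)
h = r sin θ − e = 58.919143 − 1 = 57.919143
x = r cos θ + √(L² − h²) = 3.087821 + 177.804311 = 180.892132

180.8921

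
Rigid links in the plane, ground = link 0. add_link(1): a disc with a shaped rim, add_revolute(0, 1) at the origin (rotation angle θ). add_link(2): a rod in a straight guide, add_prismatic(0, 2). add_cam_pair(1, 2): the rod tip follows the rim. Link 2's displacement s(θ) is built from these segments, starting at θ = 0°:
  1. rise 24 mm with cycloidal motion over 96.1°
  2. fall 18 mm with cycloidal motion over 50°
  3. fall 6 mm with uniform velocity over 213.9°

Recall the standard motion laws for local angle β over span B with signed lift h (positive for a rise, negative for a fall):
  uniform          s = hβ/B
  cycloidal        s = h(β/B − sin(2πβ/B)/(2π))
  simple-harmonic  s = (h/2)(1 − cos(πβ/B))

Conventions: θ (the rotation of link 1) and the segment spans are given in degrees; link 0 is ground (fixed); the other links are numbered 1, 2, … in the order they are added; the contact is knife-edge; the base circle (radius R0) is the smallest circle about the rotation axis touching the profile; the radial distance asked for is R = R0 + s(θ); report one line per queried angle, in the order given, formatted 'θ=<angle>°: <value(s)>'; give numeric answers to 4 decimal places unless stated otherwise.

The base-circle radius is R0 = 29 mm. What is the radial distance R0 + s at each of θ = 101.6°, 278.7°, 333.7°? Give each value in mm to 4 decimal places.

segment 1 (0° to 96.1°, cycloidal, h = 24) is passed completely: s = 0.0000 + (24) = 24.0000
θ = 101.6° falls in segment 2 (96.1° to 146.1°, cycloidal, h = -18): β = 101.6 − 96.1 = 5.5°, B = 50°; Δs = -18·(0.1100 − sin(2π·0.1100)/(2π)) = -0.1539; s = 24.0000 − 0.1539 = 23.8461
segment 2 (96.1° to 146.1°, cycloidal, h = -18) is passed completely: s = 24.0000 + (-18) = 6.0000
θ = 278.7° falls in segment 3 (146.1° to 360°, uniform, h = -6): β = 278.7 − 146.1 = 132.6°, B = 213.9°; Δs = -6·132.6/213.9 = -3.7195; s = 6.0000 − 3.7195 = 2.2805
θ = 333.7° falls in segment 3 (146.1° to 360°, uniform, h = -6): β = 333.7 − 146.1 = 187.6°, B = 213.9°; Δs = -6·187.6/213.9 = -5.2623; s = 6.0000 − 5.2623 = 0.7377
θ=101.6°: R = R0 + s = 29 + 23.8461 = 52.8461
θ=278.7°: R = R0 + s = 29 + 2.2805 = 31.2805
θ=333.7°: R = R0 + s = 29 + 0.7377 = 29.7377

θ=101.6°: 52.8461
θ=278.7°: 31.2805
θ=333.7°: 29.7377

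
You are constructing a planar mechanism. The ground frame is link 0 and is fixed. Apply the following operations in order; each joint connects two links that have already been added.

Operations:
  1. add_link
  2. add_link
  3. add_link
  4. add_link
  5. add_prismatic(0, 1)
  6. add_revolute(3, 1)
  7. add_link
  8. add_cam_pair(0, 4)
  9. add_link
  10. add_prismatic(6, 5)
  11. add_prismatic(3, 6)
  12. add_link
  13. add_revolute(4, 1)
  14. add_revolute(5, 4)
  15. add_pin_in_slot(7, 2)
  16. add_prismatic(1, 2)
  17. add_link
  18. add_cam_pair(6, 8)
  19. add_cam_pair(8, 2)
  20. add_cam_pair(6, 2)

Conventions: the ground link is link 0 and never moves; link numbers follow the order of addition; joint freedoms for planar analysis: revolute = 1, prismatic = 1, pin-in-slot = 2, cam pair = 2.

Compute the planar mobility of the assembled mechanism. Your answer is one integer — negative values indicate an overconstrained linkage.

ground; <1,0,0>
#1 <2,0,0>
#2 <3,0,0>
#3 <4,0,0>
#4 <5,0,0>
P:0↔1 J1 <5,1,0>
R:3↔1 J1 <5,2,0>
#5 <6,2,0>
C:0↔4 J2 <6,2,1>
#6 <7,2,1>
P:6↔5 J1 <7,3,1>
P:3↔6 J1 <7,4,1>
#7 <8,4,1>
R:4↔1 J1 <8,5,1>
R:5↔4 J1 <8,6,1>
PS:7↔2 J2 <8,6,2>
P:1↔2 J1 <8,7,2>
#8 <9,7,2>
C:6↔8 J2 <9,7,3>
C:8↔2 J2 <9,7,4>
C:6↔2 J2 <9,7,5>
3×8 − 2×7 − 1×5 = 5

M = 5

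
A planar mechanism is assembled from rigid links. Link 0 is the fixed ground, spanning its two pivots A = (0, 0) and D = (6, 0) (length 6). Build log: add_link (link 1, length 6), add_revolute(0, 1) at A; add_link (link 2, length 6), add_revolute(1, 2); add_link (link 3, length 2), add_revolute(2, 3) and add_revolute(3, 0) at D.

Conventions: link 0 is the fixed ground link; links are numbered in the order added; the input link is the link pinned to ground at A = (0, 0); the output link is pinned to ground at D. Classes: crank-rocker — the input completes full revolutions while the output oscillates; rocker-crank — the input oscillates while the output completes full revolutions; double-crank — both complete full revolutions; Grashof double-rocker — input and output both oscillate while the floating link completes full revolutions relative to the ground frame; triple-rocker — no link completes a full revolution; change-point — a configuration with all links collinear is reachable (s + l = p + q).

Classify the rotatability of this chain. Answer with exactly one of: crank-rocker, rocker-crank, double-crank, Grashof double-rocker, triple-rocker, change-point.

lengths: ground=6, input=6, coupler=6, output=2
sorted: s=2 (shortest), l=6 (longest), p+q=12
s + l = 8 vs p + q = 12
s + l < p + q (Grashof) with shortest = output link → rocker-crank

rocker-crank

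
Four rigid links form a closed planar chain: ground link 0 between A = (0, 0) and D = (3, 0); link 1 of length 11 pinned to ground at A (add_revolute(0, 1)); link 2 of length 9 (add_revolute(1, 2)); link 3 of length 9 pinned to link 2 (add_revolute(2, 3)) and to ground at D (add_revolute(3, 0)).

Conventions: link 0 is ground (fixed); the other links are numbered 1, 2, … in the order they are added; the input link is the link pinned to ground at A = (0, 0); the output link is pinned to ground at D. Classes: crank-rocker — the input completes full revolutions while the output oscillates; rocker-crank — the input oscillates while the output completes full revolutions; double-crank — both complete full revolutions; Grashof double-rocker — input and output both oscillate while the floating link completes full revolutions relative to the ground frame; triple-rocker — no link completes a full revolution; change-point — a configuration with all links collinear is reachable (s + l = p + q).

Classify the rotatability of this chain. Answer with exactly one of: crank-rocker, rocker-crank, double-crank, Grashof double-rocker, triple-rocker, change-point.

lengths: ground=3, input=11, coupler=9, output=9
sorted: s=3 (shortest), l=11 (longest), p+q=18
s + l = 14 vs p + q = 18
s + l < p + q (Grashof) with shortest = ground link → double-crank

double-crank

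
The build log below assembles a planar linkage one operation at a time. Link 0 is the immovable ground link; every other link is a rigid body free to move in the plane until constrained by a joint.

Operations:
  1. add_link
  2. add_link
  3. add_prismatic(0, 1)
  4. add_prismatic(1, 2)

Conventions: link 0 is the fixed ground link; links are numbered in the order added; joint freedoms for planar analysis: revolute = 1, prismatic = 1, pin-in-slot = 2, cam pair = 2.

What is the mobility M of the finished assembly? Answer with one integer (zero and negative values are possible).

link 0 = ground. State L|J1|J2 = 1|0|0
+link1  2|0|0
+link2  3|0|0
P(0,1) f=1→J1  3|1|0
P(1,2) f=1→J1  3|2|0
M = 3(3−1)−2·2−0 = 6−4−0 = 2

M = 2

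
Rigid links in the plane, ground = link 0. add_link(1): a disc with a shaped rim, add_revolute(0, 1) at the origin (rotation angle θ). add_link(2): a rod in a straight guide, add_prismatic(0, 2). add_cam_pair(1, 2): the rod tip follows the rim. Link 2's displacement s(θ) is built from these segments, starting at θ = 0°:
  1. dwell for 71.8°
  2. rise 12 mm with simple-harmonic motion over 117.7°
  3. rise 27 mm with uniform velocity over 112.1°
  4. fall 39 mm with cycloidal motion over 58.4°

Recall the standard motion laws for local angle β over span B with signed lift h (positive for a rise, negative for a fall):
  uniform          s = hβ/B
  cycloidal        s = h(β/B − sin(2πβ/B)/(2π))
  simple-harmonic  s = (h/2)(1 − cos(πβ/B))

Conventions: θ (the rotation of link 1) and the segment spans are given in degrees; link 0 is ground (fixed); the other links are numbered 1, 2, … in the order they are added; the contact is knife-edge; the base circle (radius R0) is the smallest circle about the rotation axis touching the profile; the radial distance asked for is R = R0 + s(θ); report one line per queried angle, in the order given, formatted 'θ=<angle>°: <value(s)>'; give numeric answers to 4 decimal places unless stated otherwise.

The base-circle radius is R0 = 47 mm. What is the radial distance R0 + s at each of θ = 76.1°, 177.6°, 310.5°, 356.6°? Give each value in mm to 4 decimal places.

segment 1 (0° to 71.8°, dwell): s unchanged at 0.0000
θ = 76.1° falls in segment 2 (71.8° to 189.5°, simple-harmonic, h = 12): β = 76.1 − 71.8 = 4.3°, B = 117.7°; Δs = 12/2·(1 − cos(π·0.0365)) = 0.0395; s = 0.0000 + 0.0395 = 0.0395
θ = 177.6° falls in segment 2 (71.8° to 189.5°, simple-harmonic, h = 12): β = 177.6 − 71.8 = 105.8°, B = 117.7°; Δs = 12/2·(1 − cos(π·0.8989)) = 11.6999; s = 0.0000 + 11.6999 = 11.6999
segment 2 (71.8° to 189.5°, simple-harmonic, h = 12) is passed completely: s = 0.0000 + (12) = 12.0000
segment 3 (189.5° to 301.6°, uniform, h = 27) is passed completely: s = 12.0000 + (27) = 39.0000
θ = 310.5° falls in segment 4 (301.6° to 360°, cycloidal, h = -39): β = 310.5 − 301.6 = 8.9°, B = 58.4°; Δs = -39·(0.1524 − sin(2π·0.1524)/(2π)) = -0.8675; s = 39.0000 − 0.8675 = 38.1325
θ = 356.6° falls in segment 4 (301.6° to 360°, cycloidal, h = -39): β = 356.6 − 301.6 = 55°, B = 58.4°; Δs = -39·(0.9418 − sin(2π·0.9418)/(2π)) = -38.9497; s = 39.0000 − 38.9497 = 0.0503
θ=76.1°: R = R0 + s = 47 + 0.0395 = 47.0395
θ=177.6°: R = R0 + s = 47 + 11.6999 = 58.6999
θ=310.5°: R = R0 + s = 47 + 38.1325 = 85.1325
θ=356.6°: R = R0 + s = 47 + 0.0503 = 47.0503

θ=76.1°: 47.0395
θ=177.6°: 58.6999
θ=310.5°: 85.1325
θ=356.6°: 47.0503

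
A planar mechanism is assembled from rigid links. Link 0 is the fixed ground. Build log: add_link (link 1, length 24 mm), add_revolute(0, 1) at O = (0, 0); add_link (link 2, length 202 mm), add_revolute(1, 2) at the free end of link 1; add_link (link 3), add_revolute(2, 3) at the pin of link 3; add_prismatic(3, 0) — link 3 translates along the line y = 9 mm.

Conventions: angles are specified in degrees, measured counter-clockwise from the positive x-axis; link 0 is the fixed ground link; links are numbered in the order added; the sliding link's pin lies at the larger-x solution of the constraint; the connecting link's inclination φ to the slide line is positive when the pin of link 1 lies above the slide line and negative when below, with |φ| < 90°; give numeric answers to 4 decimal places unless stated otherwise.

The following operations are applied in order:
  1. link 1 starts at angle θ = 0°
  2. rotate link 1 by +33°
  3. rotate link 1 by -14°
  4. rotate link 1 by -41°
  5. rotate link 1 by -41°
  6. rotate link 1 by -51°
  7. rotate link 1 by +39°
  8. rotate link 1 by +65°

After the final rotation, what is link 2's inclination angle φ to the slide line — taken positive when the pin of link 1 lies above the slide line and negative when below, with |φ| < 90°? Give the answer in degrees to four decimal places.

geometry: r = 24 mm, L = 202 mm, e = 9 mm; θ starts at 0°
rotate link 1 by +33°: θ ← 0° +33° = 33°
rotate link 1 by -14°: θ ← 33° -14° = 19°
rotate link 1 by -41°: θ ← 19° -41° = -22°
rotate link 1 by -41°: θ ← -22° -41° = -63°
rotate link 1 by -51°: θ ← -63° -51° = -114°
rotate link 1 by +39°: θ ← -114° +39° = -75°
rotate link 1 by +65°: θ ← -75° +65° = -10°
h = r sin θ − e = -4.167556 − 9 = -13.167556
sin φ = h / L = -13.167556 / 202 = -0.06518592
φ = arcsin(-0.06518592) = -3.737528°

-3.7375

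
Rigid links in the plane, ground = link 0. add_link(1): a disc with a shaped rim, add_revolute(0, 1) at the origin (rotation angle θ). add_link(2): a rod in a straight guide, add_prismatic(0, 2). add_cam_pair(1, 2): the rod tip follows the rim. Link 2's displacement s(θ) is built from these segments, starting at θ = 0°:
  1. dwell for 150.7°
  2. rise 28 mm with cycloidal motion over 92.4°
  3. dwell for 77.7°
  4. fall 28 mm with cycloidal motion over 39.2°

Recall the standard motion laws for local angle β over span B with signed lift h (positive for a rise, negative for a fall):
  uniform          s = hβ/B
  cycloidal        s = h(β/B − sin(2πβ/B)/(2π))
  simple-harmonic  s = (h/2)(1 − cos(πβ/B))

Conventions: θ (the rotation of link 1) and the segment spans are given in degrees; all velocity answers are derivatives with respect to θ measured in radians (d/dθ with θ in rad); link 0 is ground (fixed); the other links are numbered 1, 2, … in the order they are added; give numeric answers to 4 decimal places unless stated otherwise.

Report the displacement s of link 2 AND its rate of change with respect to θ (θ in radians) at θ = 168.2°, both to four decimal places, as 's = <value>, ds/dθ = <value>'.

segment 1 (0° to 150.7°, dwell): s unchanged at 0.0000
θ = 168.2° falls in segment 2 (150.7° to 243.1°, cycloidal, h = 28): β = 168.2 − 150.7 = 17.5°, B = 92.4°; Δs = 28·(0.1894 − sin(2π·0.1894)/(2π)) = 1.1659; s = 0.0000 + 1.1659 = 1.1659
velocity in seg [150.7°–243.1°] (cycloidal), θ in radians: β = 17.5° = 0.3054 rad, B = 92.4° = 1.6127 rad; ds/dθ = (h/B)(1 − cos(2πβ/B)) = (28/1.6127)(1 − cos(2π·0.1894)) = 10.909421 mm/rad

s = 1.1659, ds/dθ = 10.9094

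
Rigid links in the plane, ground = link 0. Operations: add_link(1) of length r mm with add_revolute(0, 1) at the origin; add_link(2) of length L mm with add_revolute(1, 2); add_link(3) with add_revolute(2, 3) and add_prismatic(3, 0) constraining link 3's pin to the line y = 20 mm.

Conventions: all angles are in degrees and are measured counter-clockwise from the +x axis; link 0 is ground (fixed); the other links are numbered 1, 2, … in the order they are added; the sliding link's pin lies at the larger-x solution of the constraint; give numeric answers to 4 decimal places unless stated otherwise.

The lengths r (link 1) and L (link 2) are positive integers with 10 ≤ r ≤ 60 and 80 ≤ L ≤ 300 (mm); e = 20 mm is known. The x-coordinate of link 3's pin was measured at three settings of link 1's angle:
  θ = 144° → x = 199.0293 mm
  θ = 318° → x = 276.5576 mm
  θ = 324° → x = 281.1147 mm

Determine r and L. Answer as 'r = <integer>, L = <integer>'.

constraint per measurement: (x − r cos θ)² + (r sin θ − e)² = L²
subtracting the θ₁ and θ₂ equations cancels the r² and L² terms:
r = (x₁² − x₂²) / (2[(x₁cos θ₁ + e sin θ₁) − (x₂cos θ₂ + e sin θ₂)]) = 54.0000 → r = 54
L² = (x₁ − r cos θ₁)² + (r sin θ₁ − e)² = 59048.9994 → L = 243.0000 → L = 243
check at θ₃=324°: x = 281.1147 (printed 281.1147) ✓

r = 54, L = 243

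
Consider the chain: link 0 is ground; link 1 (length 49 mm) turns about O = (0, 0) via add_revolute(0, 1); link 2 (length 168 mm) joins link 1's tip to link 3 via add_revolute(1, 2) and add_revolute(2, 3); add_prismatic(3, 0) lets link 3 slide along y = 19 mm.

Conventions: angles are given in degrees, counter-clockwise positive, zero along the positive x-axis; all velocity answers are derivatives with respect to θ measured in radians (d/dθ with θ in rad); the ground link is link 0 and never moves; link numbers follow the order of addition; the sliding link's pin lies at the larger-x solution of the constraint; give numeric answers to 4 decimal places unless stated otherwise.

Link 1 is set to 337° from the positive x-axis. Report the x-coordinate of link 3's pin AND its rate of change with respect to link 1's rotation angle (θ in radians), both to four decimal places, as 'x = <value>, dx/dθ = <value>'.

geometry: r = 49 mm, L = 168 mm, e = 19 mm
crank pin P = (r cos θ, r sin θ) = (45.104738, -19.145825)
h = r sin θ − e = -19.145825 − 19 = -38.145825
x = r cos θ + √(L² − h²) = 45.104738 + 163.612029 = 208.716767
dx/dθ = −r sin θ − h·r cos θ/√(L² − h²) (θ in radians; h = -38.145825) = 29.661907

x = 208.7168, dx/dθ = 29.6619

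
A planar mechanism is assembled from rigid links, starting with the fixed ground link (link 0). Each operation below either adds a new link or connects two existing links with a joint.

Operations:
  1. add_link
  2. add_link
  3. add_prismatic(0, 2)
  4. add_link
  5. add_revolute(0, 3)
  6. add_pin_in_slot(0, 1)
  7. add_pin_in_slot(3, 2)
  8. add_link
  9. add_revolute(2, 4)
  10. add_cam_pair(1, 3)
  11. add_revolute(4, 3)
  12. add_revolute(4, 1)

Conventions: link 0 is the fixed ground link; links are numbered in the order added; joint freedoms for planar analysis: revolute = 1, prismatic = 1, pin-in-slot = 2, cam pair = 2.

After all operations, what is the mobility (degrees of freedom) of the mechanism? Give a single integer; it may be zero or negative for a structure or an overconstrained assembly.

link 0 = ground. State L|J1|J2 = 1|0|0
+link1  2|0|0
+link2  3|0|0
P(0,2) f=1→J1  3|1|0
+link3  4|1|0
R(0,3) f=1→J1  4|2|0
PS(0,1) f=2→J2  4|2|1
PS(3,2) f=2→J2  4|2|2
+link4  5|2|2
R(2,4) f=1→J1  5|3|2
C(1,3) f=2→J2  5|3|3
R(4,3) f=1→J1  5|4|3
R(4,1) f=1→J1  5|5|3
M = 3(5−1)−2·5−3 = 12−10−3 = -1

M = -1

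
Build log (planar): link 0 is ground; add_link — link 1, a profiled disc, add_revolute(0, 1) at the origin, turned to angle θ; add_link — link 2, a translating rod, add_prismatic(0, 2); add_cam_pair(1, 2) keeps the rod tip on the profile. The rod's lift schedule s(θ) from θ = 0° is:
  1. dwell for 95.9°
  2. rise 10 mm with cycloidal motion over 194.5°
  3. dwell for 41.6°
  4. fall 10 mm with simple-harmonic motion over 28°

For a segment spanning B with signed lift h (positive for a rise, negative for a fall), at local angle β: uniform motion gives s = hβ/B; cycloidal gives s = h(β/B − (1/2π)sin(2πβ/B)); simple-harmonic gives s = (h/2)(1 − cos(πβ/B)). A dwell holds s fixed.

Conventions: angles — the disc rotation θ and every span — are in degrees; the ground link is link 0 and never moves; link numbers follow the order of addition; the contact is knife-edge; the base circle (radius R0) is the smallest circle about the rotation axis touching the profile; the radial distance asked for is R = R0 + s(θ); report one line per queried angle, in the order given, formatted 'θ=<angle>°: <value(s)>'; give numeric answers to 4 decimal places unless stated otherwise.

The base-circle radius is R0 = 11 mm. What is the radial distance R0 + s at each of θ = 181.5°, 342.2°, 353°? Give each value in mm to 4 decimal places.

seg 1 [0°–95.9°] dwell: s stays 0.0000
seg 2 [95.9°–290.4°] cycloidal, h=10: θ=181.5° here. β=85.6, B=194.5. 10·(0.4401 − sin(2π·0.4401)/(2π)) = 3.8161 → s = 3.8161
seg 2 [95.9°–290.4°] cycloidal, h=10: full span → s += 10 → s = 10.0000
seg 3 [290.4°–332°] dwell: s stays 10.0000
seg 4 [332°–360°] simple-harmonic, h=-10: θ=342.2° here. β=10.2, B=28. -10/2·(1 − cos(π·0.3643)) = -2.9322 → s = 7.0678
seg 4 [332°–360°] simple-harmonic, h=-10: θ=353° here. β=21, B=28. -10/2·(1 − cos(π·0.7500)) = -8.5355 → s = 1.4645
θ=181.5°: R = R0 + s = 11 + 3.8161 = 14.8161
θ=342.2°: R = R0 + s = 11 + 7.0678 = 18.0678
θ=353°: R = R0 + s = 11 + 1.4645 = 12.4645

θ=181.5°: 14.8161
θ=342.2°: 18.0678
θ=353°: 12.4645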